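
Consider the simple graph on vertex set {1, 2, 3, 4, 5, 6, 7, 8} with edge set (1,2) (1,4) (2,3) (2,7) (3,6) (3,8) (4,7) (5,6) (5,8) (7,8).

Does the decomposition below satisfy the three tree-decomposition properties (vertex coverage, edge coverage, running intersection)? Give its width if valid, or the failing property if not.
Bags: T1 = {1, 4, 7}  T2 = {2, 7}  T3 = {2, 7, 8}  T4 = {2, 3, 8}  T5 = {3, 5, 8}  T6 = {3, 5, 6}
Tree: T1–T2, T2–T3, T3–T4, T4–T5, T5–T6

No — edge (1,2) lies in no bag.

A tree decomposition must satisfy three properties: every vertex lies in some bag; for every edge, both endpoints lie together in some bag; and for every vertex, the bags containing it form a connected subtree. Here edge (1,2) lies in no bag, so the decomposition is invalid.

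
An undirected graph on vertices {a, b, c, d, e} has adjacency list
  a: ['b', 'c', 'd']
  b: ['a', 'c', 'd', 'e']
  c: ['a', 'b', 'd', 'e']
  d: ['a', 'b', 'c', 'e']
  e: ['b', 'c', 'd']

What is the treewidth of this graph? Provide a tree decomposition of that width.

Treewidth 3.
One such decomposition:
Bags: B1 = {a, b, c, d}  B2 = {b, c, d, e}
Tree: B1–B2

Every bag has size at most 4, so the width is 4 − 1 = 3 and tw(G) ≤ 3. For the lower bound, the 4 vertices {b, c, d, e} are pairwise adjacent, and any tree decomposition puts a clique entirely inside one bag — forcing width ≥ 3. The upper and lower bounds meet at 3, so that is the treewidth.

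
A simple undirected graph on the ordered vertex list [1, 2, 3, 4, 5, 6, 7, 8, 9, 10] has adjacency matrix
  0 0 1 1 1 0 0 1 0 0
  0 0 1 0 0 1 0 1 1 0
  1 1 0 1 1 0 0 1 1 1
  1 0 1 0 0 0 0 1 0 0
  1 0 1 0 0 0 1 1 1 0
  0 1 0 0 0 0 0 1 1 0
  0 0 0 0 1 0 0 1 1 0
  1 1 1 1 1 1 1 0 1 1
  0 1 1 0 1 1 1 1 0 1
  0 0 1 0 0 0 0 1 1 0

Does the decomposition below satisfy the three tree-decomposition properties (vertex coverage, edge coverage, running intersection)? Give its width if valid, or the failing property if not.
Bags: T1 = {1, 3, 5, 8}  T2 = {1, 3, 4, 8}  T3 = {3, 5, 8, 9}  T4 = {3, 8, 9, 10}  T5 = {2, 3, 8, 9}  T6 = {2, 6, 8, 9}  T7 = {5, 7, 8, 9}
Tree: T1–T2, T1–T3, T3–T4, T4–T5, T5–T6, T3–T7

Vertex coverage: the bags together contain {1, 2, 3, 4, 5, 6, 7, 8, 9, 10}, the full vertex set. Edge coverage: each edge of G has both endpoints in at least one bag. Running intersection: for every vertex, the bags containing it form a connected subtree. All three properties hold, so this is a valid tree decomposition of width max|bag| − 1 = 3, and hence tw(G) ≤ 3.

Yes; width 3.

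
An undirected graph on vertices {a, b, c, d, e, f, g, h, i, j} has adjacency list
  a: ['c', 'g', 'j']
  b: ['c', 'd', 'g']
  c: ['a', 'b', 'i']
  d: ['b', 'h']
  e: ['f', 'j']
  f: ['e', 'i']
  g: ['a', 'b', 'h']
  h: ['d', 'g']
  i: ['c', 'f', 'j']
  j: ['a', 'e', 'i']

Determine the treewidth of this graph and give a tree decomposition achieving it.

Each bag holds 3 vertices, so the decomposition has width 2, which upper-bounds the treewidth. Since e–f–i–j–e is a cycle in G, G is not acyclic. Forests are exactly the graphs of treewidth ≤ 1, so tw(G) ≥ 2. Therefore the treewidth is 2.

Treewidth 2.
One optimal decomposition is:
Bags: B1 = {e, f, j}  B2 = {f, i, j}  B3 = {a, i, j}  B4 = {a, c, i}  B5 = {a, c, g}  B6 = {b, c, g}  B7 = {b, g, h}  B8 = {b, d, h}
Tree: B1–B2, B2–B3, B3–B4, B4–B5, B5–B6, B6–B7, B7–B8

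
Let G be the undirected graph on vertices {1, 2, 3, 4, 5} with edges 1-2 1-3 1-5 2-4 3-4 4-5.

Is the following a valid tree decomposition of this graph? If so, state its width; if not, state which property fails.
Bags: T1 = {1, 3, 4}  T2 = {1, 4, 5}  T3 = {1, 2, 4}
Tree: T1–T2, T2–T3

Checking the three conditions: (i) the bags cover all of {1, 2, 3, 4, 5}; (ii) for each edge, some bag contains both endpoints; (iii) the bags containing any fixed vertex form a subtree. All hold, so the decomposition is valid with width 3 − 1 = 2.

Yes; width 2.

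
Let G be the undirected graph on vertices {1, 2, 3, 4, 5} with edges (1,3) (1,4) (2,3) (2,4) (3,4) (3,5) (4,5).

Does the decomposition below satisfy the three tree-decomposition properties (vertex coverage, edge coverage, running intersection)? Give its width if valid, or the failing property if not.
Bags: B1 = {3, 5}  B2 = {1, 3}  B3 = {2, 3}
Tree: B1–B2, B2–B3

No — vertex 4 appears in no bag.

A tree decomposition must satisfy three properties: every vertex lies in some bag; for every edge, both endpoints lie together in some bag; and for every vertex, the bags containing it form a connected subtree. Here vertex 4 appears in no bag, so the decomposition is invalid.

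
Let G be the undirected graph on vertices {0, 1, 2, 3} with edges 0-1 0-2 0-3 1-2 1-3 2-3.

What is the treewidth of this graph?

3

A width-3 tree decomposition is:
Bags: B1 = {0, 1, 2, 3}
Tree: (single bag)
With just one bag of size 4, the width is 4 − 1 = 3, so tw(G) ≤ 3. Conversely, {0, 1, 2, 3} is a clique of size 4, and the vertices of any clique must share a bag in every tree decomposition; so some bag has ≥ 4 vertices and tw(G) ≥ 3. Combining the bounds, tw(G) = 3.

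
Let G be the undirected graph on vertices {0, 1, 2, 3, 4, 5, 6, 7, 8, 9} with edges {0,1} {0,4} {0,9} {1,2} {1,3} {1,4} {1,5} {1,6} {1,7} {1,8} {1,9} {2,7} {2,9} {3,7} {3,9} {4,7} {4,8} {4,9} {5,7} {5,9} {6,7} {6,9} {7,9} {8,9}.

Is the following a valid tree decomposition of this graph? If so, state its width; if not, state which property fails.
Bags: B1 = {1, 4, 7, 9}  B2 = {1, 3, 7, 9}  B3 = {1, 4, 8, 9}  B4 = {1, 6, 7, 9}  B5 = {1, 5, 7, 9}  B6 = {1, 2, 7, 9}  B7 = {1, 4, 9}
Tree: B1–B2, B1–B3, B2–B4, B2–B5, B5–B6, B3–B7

A tree decomposition must satisfy three properties: every vertex lies in some bag; for every edge, both endpoints lie together in some bag; and for every vertex, the bags containing it form a connected subtree. Here vertex 0 appears in no bag, so the decomposition is invalid.

No — vertex 0 appears in no bag.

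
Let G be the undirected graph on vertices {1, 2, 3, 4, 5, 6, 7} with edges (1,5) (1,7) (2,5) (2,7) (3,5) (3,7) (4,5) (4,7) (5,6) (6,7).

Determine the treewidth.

2

A width-2 tree decomposition is:
Bags: B1 = {3, 5, 7}  B2 = {2, 5, 7}  B3 = {4, 5, 7}  B4 = {1, 5, 7}  B5 = {5, 6, 7}
Tree: B1–B2, B2–B3, B3–B4, B4–B5
Each bag holds 3 vertices, so the decomposition has width 2, which upper-bounds the treewidth. Since 7–3–5–2–7 is a cycle in G, G is not acyclic. Forests are exactly the graphs of treewidth ≤ 1, so tw(G) ≥ 2. Therefore the treewidth is 2.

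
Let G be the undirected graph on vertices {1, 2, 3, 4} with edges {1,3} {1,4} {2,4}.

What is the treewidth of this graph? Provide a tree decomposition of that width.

Each bag holds 2 vertices, so the decomposition has width 1, which upper-bounds the treewidth. Any graph with an edge has treewidth ≥ 1, and G has the edge 1–4. Hence tw(G) = 1 exactly.

Treewidth 1.
One optimal decomposition is:
Bags: B1 = {1, 4}  B2 = {1, 3}  B3 = {2, 4}
Tree: B1–B2, B1–B3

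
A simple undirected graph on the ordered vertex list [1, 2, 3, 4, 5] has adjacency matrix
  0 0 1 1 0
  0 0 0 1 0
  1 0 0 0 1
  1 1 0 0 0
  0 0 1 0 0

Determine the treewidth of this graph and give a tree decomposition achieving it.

The largest bag has 2 vertices, giving width 1; this decomposition certifies tw(G) ≤ 1. G has an edge, so its treewidth is at least 1. The upper and lower bounds meet at 1, so that is the treewidth.

Treewidth 1.
One such decomposition:
Bags: B1 = {1, 3}  B2 = {1, 4}  B3 = {2, 4}  B4 = {3, 5}
Tree: B1–B2, B2–B3, B1–B4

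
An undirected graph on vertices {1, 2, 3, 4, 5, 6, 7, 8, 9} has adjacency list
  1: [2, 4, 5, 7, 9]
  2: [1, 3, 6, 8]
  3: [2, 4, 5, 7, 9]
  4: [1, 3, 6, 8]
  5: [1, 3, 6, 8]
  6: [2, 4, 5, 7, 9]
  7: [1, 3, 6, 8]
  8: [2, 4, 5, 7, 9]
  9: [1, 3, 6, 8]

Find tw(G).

4

A width-4 tree decomposition is:
Bags: B1 = {1, 2, 3, 6, 8}  B2 = {1, 3, 4, 6, 8}  B3 = {1, 3, 6, 8, 9}  B4 = {1, 3, 5, 6, 8}  B5 = {1, 3, 6, 7, 8}
Tree: B1–B2, B2–B3, B3–B4, B4–B5
The largest bag has 5 vertices, giving width 4; this decomposition certifies tw(G) ≤ 4. For the lower bound: the 5 vertex sets {2,8}, {4,6}, {3,9}, {1}, {5} are disjoint, each induces a connected subgraph, and every pair is joined by at least one edge of G. Contracting each set to a single vertex therefore yields K_{5} as a minor, and since treewidth is minor-monotone, tw(G) ≥ tw(K_{5}) = 4. The upper and lower bounds meet at 4, so that is the treewidth.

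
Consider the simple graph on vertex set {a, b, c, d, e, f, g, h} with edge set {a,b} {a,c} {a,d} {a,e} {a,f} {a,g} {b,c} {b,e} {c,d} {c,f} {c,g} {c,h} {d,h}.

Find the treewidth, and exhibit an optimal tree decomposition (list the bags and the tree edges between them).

The largest bag has 3 vertices, giving width 2; this decomposition certifies tw(G) ≤ 2. For the lower bound, the 3 vertices {a, b, e} are pairwise adjacent, and any tree decomposition puts a clique entirely inside one bag — forcing width ≥ 2. The upper and lower bounds meet at 2, so that is the treewidth.

Treewidth 2.
One optimal decomposition is:
Bags: B1 = {a, b, e}  B2 = {a, b, c}  B3 = {a, c, g}  B4 = {a, c, f}  B5 = {a, c, d}  B6 = {c, d, h}
Tree: B1–B2, B2–B3, B2–B4, B3–B5, B5–B6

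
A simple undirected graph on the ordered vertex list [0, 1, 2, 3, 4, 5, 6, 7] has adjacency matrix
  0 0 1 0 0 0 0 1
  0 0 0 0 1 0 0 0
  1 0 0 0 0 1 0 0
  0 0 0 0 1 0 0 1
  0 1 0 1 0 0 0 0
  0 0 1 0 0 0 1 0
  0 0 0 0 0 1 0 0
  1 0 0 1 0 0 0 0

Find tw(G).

A width-1 tree decomposition is:
Bags: B1 = {1, 4}  B2 = {3, 4}  B3 = {3, 7}  B4 = {0, 7}  B5 = {0, 2}  B6 = {2, 5}  B7 = {5, 6}
Tree: B1–B2, B2–B3, B3–B4, B4–B5, B5–B6, B6–B7
Every bag has size at most 2, so the width is 2 − 1 = 1 and tw(G) ≤ 1. Any graph with an edge has treewidth ≥ 1, and G has the edge 1–4. Combining the bounds, tw(G) = 1.

1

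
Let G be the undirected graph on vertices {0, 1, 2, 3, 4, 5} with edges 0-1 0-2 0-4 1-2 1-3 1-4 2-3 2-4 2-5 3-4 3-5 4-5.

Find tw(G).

3

A width-3 tree decomposition is:
Bags: B1 = {1, 2, 3, 4}  B2 = {2, 3, 4, 5}  B3 = {0, 1, 2, 4}
Tree: B1–B2, B1–B3
The largest bag has 4 vertices, giving width 3; this decomposition certifies tw(G) ≤ 3. Conversely, {0, 1, 2, 4} is a clique of size 4, and the vertices of any clique must share a bag in every tree decomposition; so some bag has ≥ 4 vertices and tw(G) ≥ 3. The upper and lower bounds meet at 3, so that is the treewidth.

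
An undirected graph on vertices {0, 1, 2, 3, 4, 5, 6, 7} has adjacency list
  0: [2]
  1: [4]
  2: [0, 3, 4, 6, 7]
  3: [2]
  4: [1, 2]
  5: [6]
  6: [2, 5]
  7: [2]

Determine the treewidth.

1

A width-1 tree decomposition is:
Bags: B1 = {2, 4}  B2 = {1, 4}  B3 = {2, 7}  B4 = {2, 6}  B5 = {5, 6}  B6 = {2, 3}  B7 = {0, 2}
Tree: B1–B2, B1–B3, B1–B4, B4–B5, B4–B6, B3–B7
The largest bag has 2 vertices, giving width 1; this decomposition certifies tw(G) ≤ 1. Since G has at least one edge (e.g. 4–2), it is not an edgeless graph, so tw(G) ≥ 1. Therefore the treewidth is 1.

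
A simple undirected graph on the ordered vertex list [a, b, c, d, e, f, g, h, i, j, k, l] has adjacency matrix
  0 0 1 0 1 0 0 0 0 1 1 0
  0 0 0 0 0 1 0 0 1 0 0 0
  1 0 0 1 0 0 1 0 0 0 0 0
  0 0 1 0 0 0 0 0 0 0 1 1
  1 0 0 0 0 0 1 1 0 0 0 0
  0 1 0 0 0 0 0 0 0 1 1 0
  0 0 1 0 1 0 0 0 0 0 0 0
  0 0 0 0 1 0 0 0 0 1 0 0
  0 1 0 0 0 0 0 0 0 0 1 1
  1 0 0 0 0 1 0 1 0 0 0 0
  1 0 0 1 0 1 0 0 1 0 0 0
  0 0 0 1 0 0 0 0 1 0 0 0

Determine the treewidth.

A width-3 tree decomposition is:
Bags: B1 = {b, f, i, l}  B2 = {f, i, k, l}  B3 = {d, f, k, l}  B4 = {d, f, j, k}  B5 = {a, d, j, k}  B6 = {a, c, d, j}  B7 = {a, c, h, j}  B8 = {a, c, e, h}  B9 = {c, e, g, h}
Tree: B1–B2, B2–B3, B3–B4, B4–B5, B5–B6, B6–B7, B7–B8, B8–B9
Each bag holds 4 vertices, so the decomposition has width 3, which upper-bounds the treewidth. For the lower bound: the 4 vertex sets {b,i,l}, {f}, {k}, {a,c,d,j} are disjoint, each induces a connected subgraph, and every pair is joined by at least one edge of G. Contracting each set to a single vertex therefore yields K_{4} as a minor, and since treewidth is minor-monotone, tw(G) ≥ tw(K_{4}) = 3. Combining the bounds, tw(G) = 3.

3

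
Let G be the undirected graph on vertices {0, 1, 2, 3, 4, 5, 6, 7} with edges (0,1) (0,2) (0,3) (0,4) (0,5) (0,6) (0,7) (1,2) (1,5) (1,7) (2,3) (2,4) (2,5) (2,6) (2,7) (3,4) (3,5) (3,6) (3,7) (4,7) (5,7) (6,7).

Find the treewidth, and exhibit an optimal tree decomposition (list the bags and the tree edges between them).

Treewidth 4.
One such decomposition:
Bags: B1 = {0, 2, 3, 6, 7}  B2 = {0, 2, 3, 4, 7}  B3 = {0, 2, 3, 5, 7}  B4 = {0, 1, 2, 5, 7}
Tree: B1–B2, B1–B3, B3–B4

Every bag has size at most 5, so the width is 5 − 1 = 4 and tw(G) ≤ 4. On the other hand G contains the 5-clique {0, 1, 2, 5, 7}. A clique must lie in a single bag of any decomposition, so no decomposition can have width below 4. Therefore the treewidth is 4.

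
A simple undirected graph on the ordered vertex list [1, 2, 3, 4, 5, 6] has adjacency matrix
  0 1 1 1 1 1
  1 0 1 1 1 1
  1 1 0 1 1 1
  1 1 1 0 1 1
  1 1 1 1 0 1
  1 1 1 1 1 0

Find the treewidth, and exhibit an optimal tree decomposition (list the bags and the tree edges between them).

A single bag containing all 6 vertices is trivially a valid decomposition of width 5. Conversely, {1, 2, 3, 4, 5, 6} is a clique of size 6, and the vertices of any clique must share a bag in every tree decomposition; so some bag has ≥ 6 vertices and tw(G) ≥ 5. Therefore the treewidth is 5.

Treewidth 5.
One such decomposition:
Bags: B1 = {1, 2, 3, 4, 5, 6}
Tree: (single bag)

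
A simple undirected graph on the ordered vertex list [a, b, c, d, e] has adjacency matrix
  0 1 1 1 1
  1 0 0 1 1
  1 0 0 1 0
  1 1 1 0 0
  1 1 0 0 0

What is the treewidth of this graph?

2

A width-2 tree decomposition is:
Bags: B1 = {a, b, d}  B2 = {a, b, e}  B3 = {a, c, d}
Tree: B1–B2, B1–B3
The largest bag has 3 vertices, giving width 2; this decomposition certifies tw(G) ≤ 2. For the lower bound, the 3 vertices {a, c, d} are pairwise adjacent, and any tree decomposition puts a clique entirely inside one bag — forcing width ≥ 2. The upper and lower bounds meet at 2, so that is the treewidth.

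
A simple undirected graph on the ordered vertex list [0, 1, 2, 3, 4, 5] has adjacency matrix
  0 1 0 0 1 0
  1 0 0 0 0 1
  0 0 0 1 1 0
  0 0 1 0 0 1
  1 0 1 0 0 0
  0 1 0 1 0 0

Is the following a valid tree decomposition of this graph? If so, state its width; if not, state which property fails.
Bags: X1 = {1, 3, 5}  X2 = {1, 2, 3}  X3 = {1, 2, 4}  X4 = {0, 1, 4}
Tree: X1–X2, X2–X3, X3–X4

Yes; width 2.

Checking the three conditions: (i) the bags cover all of {0, 1, 2, 3, 4, 5}; (ii) for each edge, some bag contains both endpoints; (iii) the bags containing any fixed vertex form a subtree. All hold, so the decomposition is valid with width 3 − 1 = 2.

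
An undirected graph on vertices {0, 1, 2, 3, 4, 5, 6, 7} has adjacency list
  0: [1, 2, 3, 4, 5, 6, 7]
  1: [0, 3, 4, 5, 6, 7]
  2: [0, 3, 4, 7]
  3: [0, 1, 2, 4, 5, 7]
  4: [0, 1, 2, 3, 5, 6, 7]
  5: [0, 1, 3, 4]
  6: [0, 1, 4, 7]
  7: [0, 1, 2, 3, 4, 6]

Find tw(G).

4

A width-4 tree decomposition is:
Bags: B1 = {0, 1, 3, 4, 7}  B2 = {0, 2, 3, 4, 7}  B3 = {0, 1, 3, 4, 5}  B4 = {0, 1, 4, 6, 7}
Tree: B1–B2, B1–B3, B1–B4
The largest bag has 5 vertices, giving width 4; this decomposition certifies tw(G) ≤ 4. Conversely, {0, 1, 3, 4, 5} is a clique of size 5, and the vertices of any clique must share a bag in every tree decomposition; so some bag has ≥ 5 vertices and tw(G) ≥ 4. Therefore the treewidth is 4.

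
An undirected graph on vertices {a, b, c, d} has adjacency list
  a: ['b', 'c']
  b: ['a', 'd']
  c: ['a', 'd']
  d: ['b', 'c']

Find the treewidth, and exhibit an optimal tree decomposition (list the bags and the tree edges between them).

Each bag holds 3 vertices, so the decomposition has width 2, which upper-bounds the treewidth. For the lower bound, G contains the cycle c–a–b–d–c, so G is not a forest; only forests have treewidth ≤ 1, hence tw(G) ≥ 2. Combining the bounds, tw(G) = 2.

Treewidth 2.
One optimal decomposition is:
Bags: B1 = {a, b, c}  B2 = {b, c, d}
Tree: B1–B2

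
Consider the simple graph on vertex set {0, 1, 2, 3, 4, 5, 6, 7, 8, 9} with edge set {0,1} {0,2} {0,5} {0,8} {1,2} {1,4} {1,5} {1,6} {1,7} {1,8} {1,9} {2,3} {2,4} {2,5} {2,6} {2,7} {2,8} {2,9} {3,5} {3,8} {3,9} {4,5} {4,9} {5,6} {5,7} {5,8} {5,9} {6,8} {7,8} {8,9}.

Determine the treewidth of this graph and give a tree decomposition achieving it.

Treewidth 4.
Bags: B1 = {1, 2, 5, 8, 9}  B2 = {2, 3, 5, 8, 9}  B3 = {0, 1, 2, 5, 8}  B4 = {1, 2, 5, 7, 8}  B5 = {1, 2, 4, 5, 9}  B6 = {1, 2, 5, 6, 8}
Tree: B1–B2, B1–B3, B3–B4, B1–B5, B4–B6

The largest bag has 5 vertices, giving width 4; this decomposition certifies tw(G) ≤ 4. On the other hand G contains the 5-clique {0, 1, 2, 5, 8}. A clique must lie in a single bag of any decomposition, so no decomposition can have width below 4. The upper and lower bounds meet at 4, so that is the treewidth.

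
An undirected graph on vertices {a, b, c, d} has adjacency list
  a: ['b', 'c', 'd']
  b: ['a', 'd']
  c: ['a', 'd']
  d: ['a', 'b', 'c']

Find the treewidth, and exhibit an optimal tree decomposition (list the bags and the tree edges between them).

Treewidth 2.
One optimal decomposition is:
Bags: B1 = {a, b, d}  B2 = {a, c, d}
Tree: B1–B2

Every bag has size at most 3, so the width is 3 − 1 = 2 and tw(G) ≤ 2. For the lower bound, the 3 vertices {a, c, d} are pairwise adjacent, and any tree decomposition puts a clique entirely inside one bag — forcing width ≥ 2. Combining the bounds, tw(G) = 2.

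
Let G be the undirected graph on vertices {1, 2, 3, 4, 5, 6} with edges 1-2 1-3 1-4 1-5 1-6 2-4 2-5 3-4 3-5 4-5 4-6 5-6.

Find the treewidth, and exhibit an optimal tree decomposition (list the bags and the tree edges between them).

Every bag has size at most 4, so the width is 4 − 1 = 3 and tw(G) ≤ 3. For the lower bound, the 4 vertices {1, 2, 4, 5} are pairwise adjacent, and any tree decomposition puts a clique entirely inside one bag — forcing width ≥ 3. Combining the bounds, tw(G) = 3.

Treewidth 3.
Bags: B1 = {1, 3, 4, 5}  B2 = {1, 2, 4, 5}  B3 = {1, 4, 5, 6}
Tree: B1–B2, B2–B3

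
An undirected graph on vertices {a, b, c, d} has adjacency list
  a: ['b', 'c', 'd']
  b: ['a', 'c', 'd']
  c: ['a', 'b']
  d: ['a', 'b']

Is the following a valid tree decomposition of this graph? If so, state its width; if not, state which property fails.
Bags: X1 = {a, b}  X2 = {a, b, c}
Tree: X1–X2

A tree decomposition must satisfy three properties: every vertex lies in some bag; for every edge, both endpoints lie together in some bag; and for every vertex, the bags containing it form a connected subtree. Here vertex d appears in no bag, so the decomposition is invalid.

No — vertex d appears in no bag.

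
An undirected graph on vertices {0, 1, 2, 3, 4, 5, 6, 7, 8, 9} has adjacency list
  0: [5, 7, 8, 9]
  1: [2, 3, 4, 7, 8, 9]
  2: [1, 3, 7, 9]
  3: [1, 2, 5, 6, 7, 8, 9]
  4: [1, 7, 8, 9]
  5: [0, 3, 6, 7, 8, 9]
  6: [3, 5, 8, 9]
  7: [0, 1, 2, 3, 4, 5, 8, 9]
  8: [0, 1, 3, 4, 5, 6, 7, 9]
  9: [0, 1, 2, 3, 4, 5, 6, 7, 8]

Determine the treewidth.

4

A width-4 tree decomposition is:
Bags: B1 = {1, 3, 7, 8, 9}  B2 = {1, 2, 3, 7, 9}  B3 = {3, 5, 7, 8, 9}  B4 = {3, 5, 6, 8, 9}  B5 = {1, 4, 7, 8, 9}  B6 = {0, 5, 7, 8, 9}
Tree: B1–B2, B1–B3, B3–B4, B1–B5, B3–B6
Each bag holds 5 vertices, so the decomposition has width 4, which upper-bounds the treewidth. For the lower bound, the 5 vertices {3, 5, 6, 8, 9} are pairwise adjacent, and any tree decomposition puts a clique entirely inside one bag — forcing width ≥ 4. Therefore the treewidth is 4.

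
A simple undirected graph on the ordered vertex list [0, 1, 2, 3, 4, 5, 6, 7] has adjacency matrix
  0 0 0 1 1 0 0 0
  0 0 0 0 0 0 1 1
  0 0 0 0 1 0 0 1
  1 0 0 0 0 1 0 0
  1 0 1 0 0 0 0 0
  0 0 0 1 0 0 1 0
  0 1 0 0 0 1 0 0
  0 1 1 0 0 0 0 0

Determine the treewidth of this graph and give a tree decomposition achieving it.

Treewidth 2.
Bags: B1 = {0, 3, 4}  B2 = {2, 3, 4}  B3 = {2, 3, 7}  B4 = {1, 3, 7}  B5 = {1, 3, 6}  B6 = {3, 5, 6}
Tree: B1–B2, B2–B3, B3–B4, B4–B5, B5–B6

Each bag holds 3 vertices, so the decomposition has width 2, which upper-bounds the treewidth. Since 3–0–4–2–7–1–6–5–3 is a cycle in G, G is not acyclic. Forests are exactly the graphs of treewidth ≤ 1, so tw(G) ≥ 2. The upper and lower bounds meet at 2, so that is the treewidth.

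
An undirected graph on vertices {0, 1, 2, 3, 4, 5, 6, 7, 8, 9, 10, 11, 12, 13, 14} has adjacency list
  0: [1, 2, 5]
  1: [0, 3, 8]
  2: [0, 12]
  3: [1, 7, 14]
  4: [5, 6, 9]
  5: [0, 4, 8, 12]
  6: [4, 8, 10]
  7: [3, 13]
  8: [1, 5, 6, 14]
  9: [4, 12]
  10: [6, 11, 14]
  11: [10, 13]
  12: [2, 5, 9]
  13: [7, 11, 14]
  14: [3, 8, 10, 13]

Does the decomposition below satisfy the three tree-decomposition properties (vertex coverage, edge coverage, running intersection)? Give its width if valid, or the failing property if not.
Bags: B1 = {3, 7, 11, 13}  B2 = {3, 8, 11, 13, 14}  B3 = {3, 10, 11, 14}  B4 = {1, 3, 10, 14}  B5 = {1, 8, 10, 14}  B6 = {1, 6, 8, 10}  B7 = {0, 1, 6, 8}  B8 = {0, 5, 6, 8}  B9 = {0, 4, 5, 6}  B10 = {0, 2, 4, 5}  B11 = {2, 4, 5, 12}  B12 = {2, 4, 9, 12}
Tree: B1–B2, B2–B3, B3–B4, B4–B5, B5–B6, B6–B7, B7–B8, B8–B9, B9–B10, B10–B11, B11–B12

No — bags containing vertex 8 are not connected in the tree.

A tree decomposition must satisfy three properties: every vertex lies in some bag; for every edge, both endpoints lie together in some bag; and for every vertex, the bags containing it form a connected subtree. Here bags containing vertex 8 are not connected in the tree, so the decomposition is invalid.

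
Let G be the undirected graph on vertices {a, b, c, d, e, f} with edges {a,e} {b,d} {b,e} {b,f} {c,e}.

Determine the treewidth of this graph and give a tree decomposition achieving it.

Each bag holds 2 vertices, so the decomposition has width 1, which upper-bounds the treewidth. Since G has at least one edge (e.g. d–b), it is not an edgeless graph, so tw(G) ≥ 1. Hence tw(G) = 1 exactly.

Treewidth 1.
One such decomposition:
Bags: B1 = {b, d}  B2 = {b, f}  B3 = {b, e}  B4 = {a, e}  B5 = {c, e}
Tree: B1–B2, B1–B3, B3–B4, B3–B5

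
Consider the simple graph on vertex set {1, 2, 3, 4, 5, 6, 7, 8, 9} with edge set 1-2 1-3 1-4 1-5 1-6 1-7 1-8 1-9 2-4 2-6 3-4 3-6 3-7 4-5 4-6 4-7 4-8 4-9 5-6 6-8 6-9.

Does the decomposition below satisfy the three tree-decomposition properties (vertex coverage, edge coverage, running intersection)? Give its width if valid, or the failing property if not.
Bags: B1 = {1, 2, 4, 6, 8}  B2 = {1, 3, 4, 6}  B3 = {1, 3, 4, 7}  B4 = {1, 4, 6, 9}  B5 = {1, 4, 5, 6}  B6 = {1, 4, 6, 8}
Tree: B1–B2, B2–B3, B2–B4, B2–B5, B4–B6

No — bags containing vertex 8 are not connected in the tree.

A tree decomposition must satisfy three properties: every vertex lies in some bag; for every edge, both endpoints lie together in some bag; and for every vertex, the bags containing it form a connected subtree. Here bags containing vertex 8 are not connected in the tree, so the decomposition is invalid.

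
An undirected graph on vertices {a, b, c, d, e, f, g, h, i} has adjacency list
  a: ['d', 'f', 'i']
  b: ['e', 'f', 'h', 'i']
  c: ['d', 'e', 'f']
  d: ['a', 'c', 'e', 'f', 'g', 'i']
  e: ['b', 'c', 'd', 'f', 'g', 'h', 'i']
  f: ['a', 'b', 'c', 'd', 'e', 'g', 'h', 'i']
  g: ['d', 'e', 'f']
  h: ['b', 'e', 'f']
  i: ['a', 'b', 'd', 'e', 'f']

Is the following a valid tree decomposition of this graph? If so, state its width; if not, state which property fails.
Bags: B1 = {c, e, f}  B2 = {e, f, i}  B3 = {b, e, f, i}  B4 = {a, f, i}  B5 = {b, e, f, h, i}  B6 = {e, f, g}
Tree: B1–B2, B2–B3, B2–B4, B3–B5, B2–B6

A tree decomposition must satisfy three properties: every vertex lies in some bag; for every edge, both endpoints lie together in some bag; and for every vertex, the bags containing it form a connected subtree. Here vertex d appears in no bag, so the decomposition is invalid.

No — vertex d appears in no bag.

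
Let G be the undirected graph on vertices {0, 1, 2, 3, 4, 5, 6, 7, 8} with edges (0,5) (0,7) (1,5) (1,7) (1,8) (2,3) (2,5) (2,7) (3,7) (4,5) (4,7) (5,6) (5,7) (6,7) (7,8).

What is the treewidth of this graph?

2

A width-2 tree decomposition is:
Bags: B1 = {1, 5, 7}  B2 = {0, 5, 7}  B3 = {2, 5, 7}  B4 = {2, 3, 7}  B5 = {5, 6, 7}  B6 = {4, 5, 7}  B7 = {1, 7, 8}
Tree: B1–B2, B1–B3, B3–B4, B2–B5, B5–B6, B1–B7
The largest bag has 3 vertices, giving width 2; this decomposition certifies tw(G) ≤ 2. For the lower bound, the 3 vertices {1, 7, 8} are pairwise adjacent, and any tree decomposition puts a clique entirely inside one bag — forcing width ≥ 2. Hence tw(G) = 2 exactly.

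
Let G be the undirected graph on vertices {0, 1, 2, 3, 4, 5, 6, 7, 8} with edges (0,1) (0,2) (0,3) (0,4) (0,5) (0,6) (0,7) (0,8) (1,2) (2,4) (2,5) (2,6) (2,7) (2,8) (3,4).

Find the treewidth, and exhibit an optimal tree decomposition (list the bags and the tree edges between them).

Every bag has size at most 3, so the width is 3 − 1 = 2 and tw(G) ≤ 2. Conversely, {0, 1, 2} is a clique of size 3, and the vertices of any clique must share a bag in every tree decomposition; so some bag has ≥ 3 vertices and tw(G) ≥ 2. Combining the bounds, tw(G) = 2.

Treewidth 2.
Bags: B1 = {0, 2, 4}  B2 = {0, 2, 5}  B3 = {0, 3, 4}  B4 = {0, 1, 2}  B5 = {0, 2, 7}  B6 = {0, 2, 6}  B7 = {0, 2, 8}
Tree: B1–B2, B1–B3, B1–B4, B1–B5, B4–B6, B6–B7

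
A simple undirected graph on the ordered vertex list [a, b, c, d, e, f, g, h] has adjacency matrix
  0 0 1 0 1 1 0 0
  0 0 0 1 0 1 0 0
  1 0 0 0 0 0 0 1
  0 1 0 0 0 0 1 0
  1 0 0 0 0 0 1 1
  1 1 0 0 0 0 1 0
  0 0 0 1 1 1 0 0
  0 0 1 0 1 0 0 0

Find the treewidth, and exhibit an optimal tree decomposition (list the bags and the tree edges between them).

Treewidth 2.
One optimal decomposition is:
Bags: B1 = {b, d, f}  B2 = {d, f, g}  B3 = {a, f, g}  B4 = {a, e, g}  B5 = {a, c, e}  B6 = {c, e, h}
Tree: B1–B2, B2–B3, B3–B4, B4–B5, B5–B6

Each bag holds 3 vertices, so the decomposition has width 2, which upper-bounds the treewidth. Since b–d–g–f–b is a cycle in G, G is not acyclic. Forests are exactly the graphs of treewidth ≤ 1, so tw(G) ≥ 2. Hence tw(G) = 2 exactly.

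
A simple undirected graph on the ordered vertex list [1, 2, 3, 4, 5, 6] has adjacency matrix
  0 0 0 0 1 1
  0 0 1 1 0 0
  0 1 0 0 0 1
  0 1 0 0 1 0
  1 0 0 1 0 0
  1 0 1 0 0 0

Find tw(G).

A width-2 tree decomposition is:
Bags: B1 = {2, 3, 4}  B2 = {3, 4, 5}  B3 = {1, 3, 5}  B4 = {1, 3, 6}
Tree: B1–B2, B2–B3, B3–B4
Each bag holds 3 vertices, so the decomposition has width 2, which upper-bounds the treewidth. The edges 3–2–4–5–1–6–3 form a cycle, so G is not a tree and its treewidth is at least 2. The upper and lower bounds meet at 2, so that is the treewidth.

2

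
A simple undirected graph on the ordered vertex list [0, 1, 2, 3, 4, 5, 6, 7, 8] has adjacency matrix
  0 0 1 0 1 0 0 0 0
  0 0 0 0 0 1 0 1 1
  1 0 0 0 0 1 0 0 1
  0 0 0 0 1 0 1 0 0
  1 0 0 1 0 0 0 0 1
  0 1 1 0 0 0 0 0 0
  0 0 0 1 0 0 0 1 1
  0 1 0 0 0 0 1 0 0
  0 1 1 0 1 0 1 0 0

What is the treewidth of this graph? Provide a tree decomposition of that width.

The largest bag has 4 vertices, giving width 3; this decomposition certifies tw(G) ≤ 3. For the lower bound: the 4 vertex sets {0,3,4}, {2}, {8}, {1,5,6,7} are disjoint, each induces a connected subgraph, and every pair is joined by at least one edge of G. Contracting each set to a single vertex therefore yields K_{4} as a minor, and since treewidth is minor-monotone, tw(G) ≥ tw(K_{4}) = 3. Combining the bounds, tw(G) = 3.

Treewidth 3.
One optimal decomposition is:
Bags: B1 = {0, 2, 3, 4}  B2 = {2, 3, 4, 8}  B3 = {2, 3, 6, 8}  B4 = {2, 5, 6, 8}  B5 = {1, 5, 6, 8}  B6 = {1, 5, 6, 7}
Tree: B1–B2, B2–B3, B3–B4, B4–B5, B5–B6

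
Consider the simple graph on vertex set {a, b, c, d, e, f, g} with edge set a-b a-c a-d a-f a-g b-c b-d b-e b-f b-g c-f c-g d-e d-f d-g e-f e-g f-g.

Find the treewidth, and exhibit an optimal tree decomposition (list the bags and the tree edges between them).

The largest bag has 5 vertices, giving width 4; this decomposition certifies tw(G) ≤ 4. On the other hand G contains the 5-clique {b, d, e, f, g}. A clique must lie in a single bag of any decomposition, so no decomposition can have width below 4. Combining the bounds, tw(G) = 4.

Treewidth 4.
Bags: B1 = {b, d, e, f, g}  B2 = {a, b, d, f, g}  B3 = {a, b, c, f, g}
Tree: B1–B2, B2–B3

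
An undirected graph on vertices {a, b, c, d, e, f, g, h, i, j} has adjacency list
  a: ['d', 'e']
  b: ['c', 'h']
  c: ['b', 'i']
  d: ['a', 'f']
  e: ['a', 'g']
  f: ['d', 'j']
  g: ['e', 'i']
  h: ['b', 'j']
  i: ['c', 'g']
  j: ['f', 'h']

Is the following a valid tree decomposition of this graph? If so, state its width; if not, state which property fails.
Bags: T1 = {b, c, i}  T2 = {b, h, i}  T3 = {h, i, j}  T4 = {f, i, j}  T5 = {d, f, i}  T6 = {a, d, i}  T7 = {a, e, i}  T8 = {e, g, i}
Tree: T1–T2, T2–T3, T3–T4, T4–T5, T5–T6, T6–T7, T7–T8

Yes; width 2.

Every vertex of G appears in some bag (union = {a, b, c, d, e, f, g, h, i, j}); every edge is covered by a bag; and for each vertex v the set of bags containing v is connected in the bag tree. The decomposition is therefore valid. The largest bag has 3 vertices, so the width is 2.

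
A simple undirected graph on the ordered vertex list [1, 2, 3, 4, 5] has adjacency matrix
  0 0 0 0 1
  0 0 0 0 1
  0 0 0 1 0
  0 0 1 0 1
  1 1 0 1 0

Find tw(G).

1

A width-1 tree decomposition is:
Bags: B1 = {4, 5}  B2 = {1, 5}  B3 = {3, 4}  B4 = {2, 5}
Tree: B1–B2, B1–B3, B1–B4
Every bag has size at most 2, so the width is 2 − 1 = 1 and tw(G) ≤ 1. G has an edge, so its treewidth is at least 1. Hence tw(G) = 1 exactly.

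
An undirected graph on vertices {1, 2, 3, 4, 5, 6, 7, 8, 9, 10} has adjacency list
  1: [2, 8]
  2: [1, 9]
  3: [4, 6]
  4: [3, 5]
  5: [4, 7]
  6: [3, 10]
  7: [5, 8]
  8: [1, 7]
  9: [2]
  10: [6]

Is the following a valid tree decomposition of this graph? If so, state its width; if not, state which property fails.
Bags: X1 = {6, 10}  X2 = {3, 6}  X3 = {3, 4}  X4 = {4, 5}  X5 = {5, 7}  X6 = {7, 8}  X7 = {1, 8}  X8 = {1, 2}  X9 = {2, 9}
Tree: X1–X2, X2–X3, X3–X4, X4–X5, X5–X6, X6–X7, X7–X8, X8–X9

Every vertex of G appears in some bag (union = {1, 2, 3, 4, 5, 6, 7, 8, 9, 10}); every edge is covered by a bag; and for each vertex v the set of bags containing v is connected in the bag tree. The decomposition is therefore valid. The largest bag has 2 vertices, so the width is 1.

Yes; width 1.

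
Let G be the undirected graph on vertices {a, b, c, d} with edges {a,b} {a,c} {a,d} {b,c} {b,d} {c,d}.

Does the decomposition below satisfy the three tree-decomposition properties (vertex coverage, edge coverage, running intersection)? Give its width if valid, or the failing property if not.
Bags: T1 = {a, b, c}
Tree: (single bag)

No — vertex d appears in no bag.

A tree decomposition must satisfy three properties: every vertex lies in some bag; for every edge, both endpoints lie together in some bag; and for every vertex, the bags containing it form a connected subtree. Here vertex d appears in no bag, so the decomposition is invalid.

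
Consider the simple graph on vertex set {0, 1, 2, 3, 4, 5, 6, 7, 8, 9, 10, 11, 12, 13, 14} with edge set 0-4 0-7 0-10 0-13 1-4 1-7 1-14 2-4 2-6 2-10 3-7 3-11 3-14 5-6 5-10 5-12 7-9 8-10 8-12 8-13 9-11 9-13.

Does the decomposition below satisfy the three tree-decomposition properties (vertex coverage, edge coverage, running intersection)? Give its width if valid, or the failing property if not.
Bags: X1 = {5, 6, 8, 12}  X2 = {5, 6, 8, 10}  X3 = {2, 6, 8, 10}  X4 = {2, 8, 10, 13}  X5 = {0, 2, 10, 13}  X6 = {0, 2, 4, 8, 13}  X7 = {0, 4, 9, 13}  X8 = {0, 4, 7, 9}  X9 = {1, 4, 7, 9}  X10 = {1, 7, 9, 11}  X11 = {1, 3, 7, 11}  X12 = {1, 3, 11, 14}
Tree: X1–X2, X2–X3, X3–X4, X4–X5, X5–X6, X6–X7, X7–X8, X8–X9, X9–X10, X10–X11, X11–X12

No — bags containing vertex 8 are not connected in the tree.

A tree decomposition must satisfy three properties: every vertex lies in some bag; for every edge, both endpoints lie together in some bag; and for every vertex, the bags containing it form a connected subtree. Here bags containing vertex 8 are not connected in the tree, so the decomposition is invalid.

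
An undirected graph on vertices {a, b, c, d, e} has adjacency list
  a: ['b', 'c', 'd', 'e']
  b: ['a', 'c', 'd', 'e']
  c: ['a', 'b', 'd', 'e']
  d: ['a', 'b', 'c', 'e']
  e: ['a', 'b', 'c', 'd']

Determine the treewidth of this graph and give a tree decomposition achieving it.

Treewidth 4.
One optimal decomposition is:
Bags: B1 = {a, b, c, d, e}
Tree: (single bag)

A single bag containing all 5 vertices is trivially a valid decomposition of width 4. For the lower bound, the 5 vertices {a, b, c, d, e} are pairwise adjacent, and any tree decomposition puts a clique entirely inside one bag — forcing width ≥ 4. Hence tw(G) = 4 exactly.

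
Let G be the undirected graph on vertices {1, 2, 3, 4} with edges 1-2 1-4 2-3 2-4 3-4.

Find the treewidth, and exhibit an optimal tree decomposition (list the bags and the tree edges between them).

Treewidth 2.
Bags: B1 = {2, 3, 4}  B2 = {1, 2, 4}
Tree: B1–B2

Each bag holds 3 vertices, so the decomposition has width 2, which upper-bounds the treewidth. For the lower bound, the 3 vertices {1, 2, 4} are pairwise adjacent, and any tree decomposition puts a clique entirely inside one bag — forcing width ≥ 2. Combining the bounds, tw(G) = 2.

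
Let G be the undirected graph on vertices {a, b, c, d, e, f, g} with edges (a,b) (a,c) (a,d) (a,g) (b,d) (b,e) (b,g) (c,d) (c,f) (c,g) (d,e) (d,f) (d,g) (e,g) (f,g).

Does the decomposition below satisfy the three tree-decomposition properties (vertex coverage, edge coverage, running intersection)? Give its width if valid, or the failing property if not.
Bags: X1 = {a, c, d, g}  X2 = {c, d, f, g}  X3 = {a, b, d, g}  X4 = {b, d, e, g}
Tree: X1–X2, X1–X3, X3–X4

Yes; width 3.

Vertex coverage: the bags together contain {a, b, c, d, e, f, g}, the full vertex set. Edge coverage: each edge of G has both endpoints in at least one bag. Running intersection: for every vertex, the bags containing it form a connected subtree. All three properties hold, so this is a valid tree decomposition of width max|bag| − 1 = 3, and hence tw(G) ≤ 3.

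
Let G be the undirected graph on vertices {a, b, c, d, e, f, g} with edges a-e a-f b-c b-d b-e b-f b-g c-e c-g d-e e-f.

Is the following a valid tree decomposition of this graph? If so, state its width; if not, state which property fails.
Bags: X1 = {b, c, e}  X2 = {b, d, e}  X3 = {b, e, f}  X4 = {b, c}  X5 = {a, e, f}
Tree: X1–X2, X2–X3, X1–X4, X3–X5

No — vertex g appears in no bag.

A tree decomposition must satisfy three properties: every vertex lies in some bag; for every edge, both endpoints lie together in some bag; and for every vertex, the bags containing it form a connected subtree. Here vertex g appears in no bag, so the decomposition is invalid.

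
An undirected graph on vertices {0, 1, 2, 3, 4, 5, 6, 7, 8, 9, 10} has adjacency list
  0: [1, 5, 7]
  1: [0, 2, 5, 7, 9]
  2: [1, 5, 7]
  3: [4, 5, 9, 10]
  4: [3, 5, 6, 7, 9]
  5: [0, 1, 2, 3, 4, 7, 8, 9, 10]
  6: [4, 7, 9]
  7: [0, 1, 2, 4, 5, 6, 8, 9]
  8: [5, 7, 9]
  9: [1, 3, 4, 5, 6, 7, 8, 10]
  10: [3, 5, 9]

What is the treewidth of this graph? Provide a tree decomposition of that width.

Treewidth 3.
One optimal decomposition is:
Bags: B1 = {1, 5, 7, 9}  B2 = {4, 5, 7, 9}  B3 = {4, 6, 7, 9}  B4 = {3, 4, 5, 9}  B5 = {5, 7, 8, 9}  B6 = {0, 1, 5, 7}  B7 = {3, 5, 9, 10}  B8 = {1, 2, 5, 7}
Tree: B1–B2, B2–B3, B2–B4, B2–B5, B1–B6, B4–B7, B6–B8

Every bag has size at most 4, so the width is 4 − 1 = 3 and tw(G) ≤ 3. On the other hand G contains the 4-clique {3, 5, 9, 10}. A clique must lie in a single bag of any decomposition, so no decomposition can have width below 3. The upper and lower bounds meet at 3, so that is the treewidth.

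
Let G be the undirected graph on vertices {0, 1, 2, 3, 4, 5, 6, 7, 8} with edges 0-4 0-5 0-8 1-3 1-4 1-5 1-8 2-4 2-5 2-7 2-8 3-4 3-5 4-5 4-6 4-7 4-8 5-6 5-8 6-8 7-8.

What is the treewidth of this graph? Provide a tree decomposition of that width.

Every bag has size at most 4, so the width is 4 − 1 = 3 and tw(G) ≤ 3. For the lower bound, the 4 vertices {0, 4, 5, 8} are pairwise adjacent, and any tree decomposition puts a clique entirely inside one bag — forcing width ≥ 3. Therefore the treewidth is 3.

Treewidth 3.
One such decomposition:
Bags: B1 = {2, 4, 5, 8}  B2 = {1, 4, 5, 8}  B3 = {2, 4, 7, 8}  B4 = {1, 3, 4, 5}  B5 = {0, 4, 5, 8}  B6 = {4, 5, 6, 8}
Tree: B1–B2, B1–B3, B2–B4, B1–B5, B5–B6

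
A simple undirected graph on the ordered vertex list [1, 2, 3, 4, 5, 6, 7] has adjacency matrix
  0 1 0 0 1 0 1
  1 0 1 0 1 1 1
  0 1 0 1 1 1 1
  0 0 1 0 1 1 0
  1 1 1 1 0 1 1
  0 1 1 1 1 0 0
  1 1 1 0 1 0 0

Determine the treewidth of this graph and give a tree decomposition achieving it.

Treewidth 3.
One optimal decomposition is:
Bags: B1 = {2, 3, 5, 6}  B2 = {3, 4, 5, 6}  B3 = {2, 3, 5, 7}  B4 = {1, 2, 5, 7}
Tree: B1–B2, B1–B3, B3–B4

Each bag holds 4 vertices, so the decomposition has width 3, which upper-bounds the treewidth. Conversely, {1, 2, 5, 7} is a clique of size 4, and the vertices of any clique must share a bag in every tree decomposition; so some bag has ≥ 4 vertices and tw(G) ≥ 3. Therefore the treewidth is 3.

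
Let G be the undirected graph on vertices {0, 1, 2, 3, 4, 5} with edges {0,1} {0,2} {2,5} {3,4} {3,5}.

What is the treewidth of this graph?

A width-1 tree decomposition is:
Bags: B1 = {0, 1}  B2 = {0, 2}  B3 = {2, 5}  B4 = {3, 5}  B5 = {3, 4}
Tree: B1–B2, B2–B3, B3–B4, B4–B5
The largest bag has 2 vertices, giving width 1; this decomposition certifies tw(G) ≤ 1. G has an edge, so its treewidth is at least 1. Therefore the treewidth is 1.

1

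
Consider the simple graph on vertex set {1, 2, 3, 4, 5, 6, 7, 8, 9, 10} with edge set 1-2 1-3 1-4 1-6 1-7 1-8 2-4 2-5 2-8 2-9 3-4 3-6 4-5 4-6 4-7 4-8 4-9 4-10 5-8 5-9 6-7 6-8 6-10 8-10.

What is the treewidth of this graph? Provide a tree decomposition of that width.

Treewidth 3.
One such decomposition:
Bags: B1 = {1, 2, 4, 8}  B2 = {2, 4, 5, 8}  B3 = {1, 4, 6, 8}  B4 = {4, 6, 8, 10}  B5 = {2, 4, 5, 9}  B6 = {1, 3, 4, 6}  B7 = {1, 4, 6, 7}
Tree: B1–B2, B1–B3, B3–B4, B2–B5, B3–B6, B6–B7

Each bag holds 4 vertices, so the decomposition has width 3, which upper-bounds the treewidth. For the lower bound, the 4 vertices {1, 2, 4, 8} are pairwise adjacent, and any tree decomposition puts a clique entirely inside one bag — forcing width ≥ 3. The upper and lower bounds meet at 3, so that is the treewidth.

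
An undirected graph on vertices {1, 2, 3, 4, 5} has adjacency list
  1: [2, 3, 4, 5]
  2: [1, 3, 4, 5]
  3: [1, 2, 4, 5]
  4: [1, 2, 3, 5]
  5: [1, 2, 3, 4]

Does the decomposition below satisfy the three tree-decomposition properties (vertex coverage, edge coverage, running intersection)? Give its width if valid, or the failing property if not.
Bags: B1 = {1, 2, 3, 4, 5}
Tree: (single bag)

Checking the three conditions: (i) the bags cover all of {1, 2, 3, 4, 5}; (ii) for each edge, some bag contains both endpoints; (iii) the bags containing any fixed vertex form a subtree. All hold, so the decomposition is valid with width 5 − 1 = 4.

Yes; width 4.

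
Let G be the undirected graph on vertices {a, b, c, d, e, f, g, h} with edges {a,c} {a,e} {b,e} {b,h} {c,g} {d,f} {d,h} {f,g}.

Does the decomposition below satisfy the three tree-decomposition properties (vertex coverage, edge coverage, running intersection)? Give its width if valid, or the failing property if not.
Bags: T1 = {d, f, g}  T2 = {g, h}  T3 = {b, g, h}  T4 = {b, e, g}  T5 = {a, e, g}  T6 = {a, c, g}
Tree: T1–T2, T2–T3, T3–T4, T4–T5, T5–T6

A tree decomposition must satisfy three properties: every vertex lies in some bag; for every edge, both endpoints lie together in some bag; and for every vertex, the bags containing it form a connected subtree. Here edge (d,h) lies in no bag, so the decomposition is invalid.

No — edge (d,h) lies in no bag.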